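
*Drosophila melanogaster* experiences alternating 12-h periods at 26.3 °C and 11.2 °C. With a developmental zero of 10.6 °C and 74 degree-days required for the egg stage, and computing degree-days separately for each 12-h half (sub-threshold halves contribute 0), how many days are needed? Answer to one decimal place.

Day half: max(0, 26.3 − 10.6) × 0.5 = 15.7 × 0.5 = 7.85 DD.
Night half: max(0, 11.2 − 10.6) × 0.5 = 0.6 × 0.5 = 0.30 DD.
Per 24 h: 8.15 DD/day.
Duration = 74 / 8.15 = 9.080 ≈ 9.1 days.

9.1 days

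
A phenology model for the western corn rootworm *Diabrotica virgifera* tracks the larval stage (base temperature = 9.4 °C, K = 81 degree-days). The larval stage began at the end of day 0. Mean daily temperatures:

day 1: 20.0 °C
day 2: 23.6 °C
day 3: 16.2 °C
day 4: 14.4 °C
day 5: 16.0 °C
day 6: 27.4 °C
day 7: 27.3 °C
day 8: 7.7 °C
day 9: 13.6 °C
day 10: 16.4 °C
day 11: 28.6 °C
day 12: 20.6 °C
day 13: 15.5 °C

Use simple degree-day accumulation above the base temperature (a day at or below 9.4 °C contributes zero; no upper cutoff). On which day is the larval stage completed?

day 9

Daily DD above 9.4 °C: 10.6, 14.2, 6.8, 5.0, 6.6, 18.0, 17.9, 0.0, 4.2, 7.0, 19.2, 11.2, 6.1.
Cumulative: 10.6, 24.8, 31.6, 36.6, 43.2, 61.2, 79.1, 79.1, 83.3, 90.3, 109.5, 120.7, 126.8.
The total first reaches 81 DD on day 9.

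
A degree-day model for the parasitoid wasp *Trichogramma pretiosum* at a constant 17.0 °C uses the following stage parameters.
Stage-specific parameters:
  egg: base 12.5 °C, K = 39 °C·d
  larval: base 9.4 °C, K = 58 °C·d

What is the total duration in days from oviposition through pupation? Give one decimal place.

16.3 days

egg: 39 / (17.0 − 12.5) = 39 / 4.5 = 8.667 d.
larval: 58 / (17.0 − 9.4) = 58 / 7.6 = 7.632 d.
Sum = 16.298 ≈ 16.3 days.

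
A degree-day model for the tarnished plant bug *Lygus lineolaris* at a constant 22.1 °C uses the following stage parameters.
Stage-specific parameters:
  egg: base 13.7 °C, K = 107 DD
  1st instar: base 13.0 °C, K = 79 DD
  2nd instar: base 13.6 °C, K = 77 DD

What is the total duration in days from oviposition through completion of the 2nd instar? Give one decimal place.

30.5 days

egg: 107 / (22.1 − 13.7) = 107 / 8.4 = 12.738 d.
1st instar: 79 / (22.1 − 13.0) = 79 / 9.1 = 8.681 d.
2nd instar: 77 / (22.1 − 13.6) = 77 / 8.5 = 9.059 d.
Sum = 30.478 ≈ 30.5 days.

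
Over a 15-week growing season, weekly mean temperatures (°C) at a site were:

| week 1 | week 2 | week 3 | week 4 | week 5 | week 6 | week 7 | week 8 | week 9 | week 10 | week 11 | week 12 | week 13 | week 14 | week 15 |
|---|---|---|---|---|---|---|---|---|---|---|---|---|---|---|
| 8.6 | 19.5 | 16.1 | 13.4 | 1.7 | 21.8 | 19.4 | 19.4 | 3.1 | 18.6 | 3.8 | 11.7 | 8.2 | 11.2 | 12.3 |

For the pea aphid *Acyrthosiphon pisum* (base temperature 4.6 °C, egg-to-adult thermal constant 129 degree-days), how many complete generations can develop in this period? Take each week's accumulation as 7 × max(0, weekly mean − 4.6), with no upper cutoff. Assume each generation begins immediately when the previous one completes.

Weekly DD (7 × max(0, T̄ − 4.6)): 28.0, 104.3, 80.5, 61.6, 0.0, 120.4, 103.6, 103.6, 0.0, 98.0, 0.0, 49.7, 25.2, 46.2, 53.9.
Season total = 875.0 DD.
Complete generations = ⌊875.0 / 129⌋ = 6.

6 generations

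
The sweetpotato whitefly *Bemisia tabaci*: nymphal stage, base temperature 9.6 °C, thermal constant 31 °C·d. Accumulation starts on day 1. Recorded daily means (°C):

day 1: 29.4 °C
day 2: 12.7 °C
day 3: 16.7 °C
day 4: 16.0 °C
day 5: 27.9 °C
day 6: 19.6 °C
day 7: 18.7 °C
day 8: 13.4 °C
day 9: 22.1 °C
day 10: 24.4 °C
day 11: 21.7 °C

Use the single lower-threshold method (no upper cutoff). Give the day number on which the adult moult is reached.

day 4

Daily DD above 9.6 °C: 19.8, 3.1, 7.1, 6.4, 18.3, 10.0, 9.1, 3.8, 12.5, 14.8, 12.1.
Cumulative: 19.8, 22.9, 30.0, 36.4, 54.7, 64.7, 73.8, 77.6, 90.1, 104.9, 117.0.
The total first reaches 31 DD on day 4.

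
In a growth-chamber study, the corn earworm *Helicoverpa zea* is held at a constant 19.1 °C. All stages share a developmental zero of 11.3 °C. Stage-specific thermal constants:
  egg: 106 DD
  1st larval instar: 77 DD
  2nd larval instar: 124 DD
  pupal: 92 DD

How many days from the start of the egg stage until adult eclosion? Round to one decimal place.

51.2 days

Daily accumulation at 19.1 °C = 19.1 − 11.3 = 7.8 DD/day.
Total K = 106 + 77 + 124 + 92 = 399 DD.
Total duration = 399 / 7.8 = 51.154 ≈ 51.2 days.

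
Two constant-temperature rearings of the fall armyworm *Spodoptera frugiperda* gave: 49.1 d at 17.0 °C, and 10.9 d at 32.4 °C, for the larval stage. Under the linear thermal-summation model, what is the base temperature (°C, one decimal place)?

12.6 °C

Linear rate model ⇒ the product D·(T − T_b) is constant across temperatures.
49.1·(17.0 − T_b) = 10.9·(32.4 − T_b)
T_b = (49.1·17.0 − 10.9·32.4) / (49.1 − 10.9) = 481.54 / 38.2 = 12.606 °C ≈ 12.6 °C.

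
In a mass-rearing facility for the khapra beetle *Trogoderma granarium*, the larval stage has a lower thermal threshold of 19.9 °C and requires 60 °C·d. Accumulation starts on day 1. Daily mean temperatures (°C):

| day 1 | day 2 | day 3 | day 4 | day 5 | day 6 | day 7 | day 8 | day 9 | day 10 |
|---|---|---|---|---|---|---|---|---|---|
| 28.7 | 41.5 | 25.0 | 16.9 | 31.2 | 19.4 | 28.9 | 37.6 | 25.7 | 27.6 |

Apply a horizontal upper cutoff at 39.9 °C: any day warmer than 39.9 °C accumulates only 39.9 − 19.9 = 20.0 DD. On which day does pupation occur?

day 8

Daily DD above 19.9 °C (capped at 20.0): 8.8, 20.0, 5.1, 0.0, 11.3, 0.0, 9.0, 17.7, 5.8, 7.7.
Cumulative: 8.8, 28.8, 33.9, 33.9, 45.2, 45.2, 54.2, 71.9, 77.7, 85.4.
The total first reaches 60 DD on day 8.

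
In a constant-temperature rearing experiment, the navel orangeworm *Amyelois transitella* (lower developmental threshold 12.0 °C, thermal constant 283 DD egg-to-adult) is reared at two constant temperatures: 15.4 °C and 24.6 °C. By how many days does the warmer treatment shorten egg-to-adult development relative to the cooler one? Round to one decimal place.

60.8 days

At 15.4 °C: 283 / (15.4 − 12.0) = 283 / 3.4 = 83.235 d.
At 24.6 °C: 283 / (24.6 − 12.0) = 283 / 12.6 = 22.460 d.
Difference = |83.235 − 22.460| = 60.775 ≈ 60.8 days.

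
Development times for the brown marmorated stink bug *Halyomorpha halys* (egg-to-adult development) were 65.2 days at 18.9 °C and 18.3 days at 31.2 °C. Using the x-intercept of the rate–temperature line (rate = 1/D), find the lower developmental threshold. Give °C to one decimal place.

14.1 °C

Under the model K = D·(T − T_b), so D₁·(T₁ − T_b) = D₂·(T₂ − T_b).
65.2·(18.9 − T_b) = 18.3·(31.2 − T_b)
T_b = (65.2·18.9 − 18.3·31.2) / (65.2 − 18.3) = 661.32 / 46.9 = 14.101 °C ≈ 14.1 °C.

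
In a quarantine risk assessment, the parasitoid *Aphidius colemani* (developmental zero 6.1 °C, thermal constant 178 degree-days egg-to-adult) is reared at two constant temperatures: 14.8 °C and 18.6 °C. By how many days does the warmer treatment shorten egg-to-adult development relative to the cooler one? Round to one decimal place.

6.2 days

At 14.8 °C: 178 / (14.8 − 6.1) = 178 / 8.7 = 20.460 d.
At 18.6 °C: 178 / (18.6 − 6.1) = 178 / 12.5 = 14.240 d.
Difference = |20.460 − 14.240| = 6.220 ≈ 6.2 days.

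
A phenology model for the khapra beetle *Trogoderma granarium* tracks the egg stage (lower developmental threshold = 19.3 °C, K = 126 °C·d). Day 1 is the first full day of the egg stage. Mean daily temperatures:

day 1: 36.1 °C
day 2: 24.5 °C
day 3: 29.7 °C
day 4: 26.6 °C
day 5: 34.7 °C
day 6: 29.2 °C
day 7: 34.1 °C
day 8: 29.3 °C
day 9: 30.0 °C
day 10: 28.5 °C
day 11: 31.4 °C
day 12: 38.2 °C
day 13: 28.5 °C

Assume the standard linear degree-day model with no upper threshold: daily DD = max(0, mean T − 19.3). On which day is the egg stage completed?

day 12

Daily DD above 19.3 °C: 16.8, 5.2, 10.4, 7.3, 15.4, 9.9, 14.8, 10.0, 10.7, 9.2, 12.1, 18.9, 9.2.
Cumulative: 16.8, 22.0, 32.4, 39.7, 55.1, 65.0, 79.8, 89.8, 100.5, 109.7, 121.8, 140.7, 149.9.
The total first reaches 126 DD on day 12.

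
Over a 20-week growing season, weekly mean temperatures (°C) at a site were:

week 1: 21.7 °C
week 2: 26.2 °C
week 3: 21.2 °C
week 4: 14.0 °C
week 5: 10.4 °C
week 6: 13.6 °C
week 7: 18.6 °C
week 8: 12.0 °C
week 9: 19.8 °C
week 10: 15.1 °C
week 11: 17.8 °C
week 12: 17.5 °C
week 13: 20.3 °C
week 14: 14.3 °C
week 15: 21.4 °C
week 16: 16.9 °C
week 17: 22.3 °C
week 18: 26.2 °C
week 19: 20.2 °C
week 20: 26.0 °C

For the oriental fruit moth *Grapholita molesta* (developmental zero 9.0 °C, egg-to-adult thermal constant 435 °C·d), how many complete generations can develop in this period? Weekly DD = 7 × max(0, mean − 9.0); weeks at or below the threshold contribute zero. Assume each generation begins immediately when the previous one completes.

Weekly DD (7 × max(0, T̄ − 9.0)): 88.9, 120.4, 85.4, 35.0, 9.8, 32.2, 67.2, 21.0, 75.6, 42.7, 61.6, 59.5, 79.1, 37.1, 86.8, 55.3, 93.1, 120.4, 78.4, 119.0.
Season total = 1368.5 DD.
Complete generations = ⌊1368.5 / 435⌋ = 3.

3 generations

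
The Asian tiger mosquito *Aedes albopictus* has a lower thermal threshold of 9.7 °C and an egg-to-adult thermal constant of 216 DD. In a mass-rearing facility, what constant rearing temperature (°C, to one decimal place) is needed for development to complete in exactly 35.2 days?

Required daily accumulation = 216 / 35.2 = 6.136 DD/day.
T = T_base + 6.136 = 9.7 + 6.136 = 15.836 ≈ 15.8 °C.

15.8 °C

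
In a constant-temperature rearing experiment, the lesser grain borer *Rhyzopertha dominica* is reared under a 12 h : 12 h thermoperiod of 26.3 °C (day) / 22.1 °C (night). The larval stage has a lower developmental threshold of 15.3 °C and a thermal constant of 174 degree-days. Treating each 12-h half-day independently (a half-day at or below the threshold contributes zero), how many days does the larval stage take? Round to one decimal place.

Day half: max(0, 26.3 − 15.3) × 0.5 = 11.0 × 0.5 = 5.50 DD.
Night half: max(0, 22.1 − 15.3) × 0.5 = 6.8 × 0.5 = 3.40 DD.
Per 24 h: 8.90 DD/day.
Duration = 174 / 8.90 = 19.551 ≈ 19.6 days.

19.6 days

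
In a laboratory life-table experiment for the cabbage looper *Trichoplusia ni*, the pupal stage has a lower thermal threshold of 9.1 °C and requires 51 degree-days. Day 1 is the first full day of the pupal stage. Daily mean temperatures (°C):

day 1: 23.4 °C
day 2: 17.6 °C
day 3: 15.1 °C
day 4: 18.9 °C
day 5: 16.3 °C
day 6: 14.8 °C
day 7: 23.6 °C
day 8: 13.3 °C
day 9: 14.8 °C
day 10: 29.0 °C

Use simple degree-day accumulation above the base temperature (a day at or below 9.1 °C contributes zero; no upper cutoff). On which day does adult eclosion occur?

day 6

Daily DD above 9.1 °C: 14.3, 8.5, 6.0, 9.8, 7.2, 5.7, 14.5, 4.2, 5.7, 19.9.
Cumulative: 14.3, 22.8, 28.8, 38.6, 45.8, 51.5, 66.0, 70.2, 75.9, 95.8.
The total first reaches 51 DD on day 6.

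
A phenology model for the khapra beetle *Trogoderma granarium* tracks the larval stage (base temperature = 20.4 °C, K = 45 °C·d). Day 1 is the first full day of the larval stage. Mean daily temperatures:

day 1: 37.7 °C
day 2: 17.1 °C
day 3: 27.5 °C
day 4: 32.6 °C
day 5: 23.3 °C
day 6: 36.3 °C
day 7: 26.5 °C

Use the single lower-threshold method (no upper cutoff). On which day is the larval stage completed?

day 6

Daily DD above 20.4 °C: 17.3, 0.0, 7.1, 12.2, 2.9, 15.9, 6.1.
Cumulative: 17.3, 17.3, 24.4, 36.6, 39.5, 55.4, 61.5.
The total first reaches 45 DD on day 6.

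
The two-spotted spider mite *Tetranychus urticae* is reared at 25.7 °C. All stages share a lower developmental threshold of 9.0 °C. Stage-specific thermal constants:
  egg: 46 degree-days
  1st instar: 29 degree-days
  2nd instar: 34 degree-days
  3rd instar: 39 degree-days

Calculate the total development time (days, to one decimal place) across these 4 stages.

8.9 days

Daily accumulation at 25.7 °C = 25.7 − 9.0 = 16.7 DD/day.
Total K = 46 + 29 + 34 + 39 = 148 DD.
Total duration = 148 / 16.7 = 8.862 ≈ 8.9 days.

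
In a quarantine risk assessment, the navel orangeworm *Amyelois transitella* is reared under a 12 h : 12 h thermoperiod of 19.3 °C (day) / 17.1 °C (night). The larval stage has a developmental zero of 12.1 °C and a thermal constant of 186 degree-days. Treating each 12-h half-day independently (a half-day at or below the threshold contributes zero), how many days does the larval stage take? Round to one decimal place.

Day half: max(0, 19.3 − 12.1) × 0.5 = 7.2 × 0.5 = 3.60 DD.
Night half: max(0, 17.1 − 12.1) × 0.5 = 5.0 × 0.5 = 2.50 DD.
Per 24 h: 6.10 DD/day.
Duration = 186 / 6.10 = 30.492 ≈ 30.5 days.

30.5 days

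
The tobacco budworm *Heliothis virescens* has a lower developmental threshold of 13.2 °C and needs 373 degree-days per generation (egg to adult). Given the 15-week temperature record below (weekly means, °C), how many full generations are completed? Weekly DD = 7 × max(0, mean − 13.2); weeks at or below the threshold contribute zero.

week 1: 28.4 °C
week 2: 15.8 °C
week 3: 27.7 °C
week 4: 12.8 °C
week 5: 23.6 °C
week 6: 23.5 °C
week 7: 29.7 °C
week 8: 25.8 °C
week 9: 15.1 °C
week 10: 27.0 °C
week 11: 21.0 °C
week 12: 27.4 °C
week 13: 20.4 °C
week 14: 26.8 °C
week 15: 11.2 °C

Weekly DD (7 × max(0, T̄ − 13.2)): 106.4, 18.2, 101.5, 0.0, 72.8, 72.1, 115.5, 88.2, 13.3, 96.6, 54.6, 99.4, 50.4, 95.2, 0.0.
Season total = 984.2 DD.
Complete generations = ⌊984.2 / 373⌋ = 2.

2 generations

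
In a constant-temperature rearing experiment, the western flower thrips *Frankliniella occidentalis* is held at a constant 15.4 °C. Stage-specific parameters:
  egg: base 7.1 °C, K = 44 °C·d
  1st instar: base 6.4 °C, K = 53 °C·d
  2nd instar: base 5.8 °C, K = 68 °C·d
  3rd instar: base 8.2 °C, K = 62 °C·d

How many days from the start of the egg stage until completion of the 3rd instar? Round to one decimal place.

26.9 days

egg: 44 / (15.4 − 7.1) = 44 / 8.3 = 5.301 d.
1st instar: 53 / (15.4 − 6.4) = 53 / 9.0 = 5.889 d.
2nd instar: 68 / (15.4 − 5.8) = 68 / 9.6 = 7.083 d.
3rd instar: 62 / (15.4 − 8.2) = 62 / 7.2 = 8.611 d.
Sum = 26.885 ≈ 26.9 days.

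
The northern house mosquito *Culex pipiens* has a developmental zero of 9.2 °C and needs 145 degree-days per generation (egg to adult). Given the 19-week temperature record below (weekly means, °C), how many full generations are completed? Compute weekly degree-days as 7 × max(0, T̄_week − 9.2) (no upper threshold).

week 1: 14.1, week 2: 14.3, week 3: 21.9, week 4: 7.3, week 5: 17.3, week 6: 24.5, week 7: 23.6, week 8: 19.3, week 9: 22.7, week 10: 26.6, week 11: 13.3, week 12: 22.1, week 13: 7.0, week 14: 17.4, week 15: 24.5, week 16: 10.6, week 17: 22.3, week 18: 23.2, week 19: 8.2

Weekly DD (7 × max(0, T̄ − 9.2)): 34.3, 35.7, 88.9, 0.0, 56.7, 107.1, 100.8, 70.7, 94.5, 121.8, 28.7, 90.3, 0.0, 57.4, 107.1, 9.8, 91.7, 98.0, 0.0.
Season total = 1193.5 DD.
Complete generations = ⌊1193.5 / 145⌋ = 8.

8 generations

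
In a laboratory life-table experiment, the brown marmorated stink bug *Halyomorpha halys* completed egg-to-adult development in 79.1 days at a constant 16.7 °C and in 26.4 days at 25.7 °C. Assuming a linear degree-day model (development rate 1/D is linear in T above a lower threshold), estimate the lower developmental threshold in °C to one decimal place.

Linear rate model ⇒ the product D·(T − T_b) is constant across temperatures.
79.1·(16.7 − T_b) = 26.4·(25.7 − T_b)
T_b = (79.1·16.7 − 26.4·25.7) / (79.1 − 26.4) = 642.49 / 52.7 = 12.191 °C ≈ 12.2 °C.

12.2 °C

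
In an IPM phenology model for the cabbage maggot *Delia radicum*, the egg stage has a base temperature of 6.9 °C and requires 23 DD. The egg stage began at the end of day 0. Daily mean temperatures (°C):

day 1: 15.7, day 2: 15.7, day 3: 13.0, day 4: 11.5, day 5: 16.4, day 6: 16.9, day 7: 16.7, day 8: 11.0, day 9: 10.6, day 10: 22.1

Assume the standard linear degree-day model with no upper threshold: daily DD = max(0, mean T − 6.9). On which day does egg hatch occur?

day 3

Daily DD above 6.9 °C: 8.8, 8.8, 6.1, 4.6, 9.5, 10.0, 9.8, 4.1, 3.7, 15.2.
Cumulative: 8.8, 17.6, 23.7, 28.3, 37.8, 47.8, 57.6, 61.7, 65.4, 80.6.
The total first reaches 23 DD on day 3.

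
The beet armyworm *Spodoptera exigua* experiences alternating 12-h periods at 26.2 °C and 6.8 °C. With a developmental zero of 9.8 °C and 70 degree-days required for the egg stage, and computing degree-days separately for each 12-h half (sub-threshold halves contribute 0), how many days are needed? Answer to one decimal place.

Day half: max(0, 26.2 − 9.8) × 0.5 = 16.4 × 0.5 = 8.20 DD.
Night half: max(0, 6.8 − 9.8) × 0.5 = 0.0 × 0.5 = 0.00 DD.
Per 24 h: 8.20 DD/day.
Duration = 70 / 8.20 = 8.537 ≈ 8.5 days.

8.5 days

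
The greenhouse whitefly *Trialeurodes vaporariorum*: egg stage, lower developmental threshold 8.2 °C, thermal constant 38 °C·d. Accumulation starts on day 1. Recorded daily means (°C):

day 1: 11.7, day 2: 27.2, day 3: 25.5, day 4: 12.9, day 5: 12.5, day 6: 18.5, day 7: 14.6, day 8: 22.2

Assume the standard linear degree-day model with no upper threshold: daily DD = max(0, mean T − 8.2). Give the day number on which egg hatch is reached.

Daily DD above 8.2 °C: 3.5, 19.0, 17.3, 4.7, 4.3, 10.3, 6.4, 14.0.
Cumulative: 3.5, 22.5, 39.8, 44.5, 48.8, 59.1, 65.5, 79.5.
The total first reaches 38 DD on day 3.

day 3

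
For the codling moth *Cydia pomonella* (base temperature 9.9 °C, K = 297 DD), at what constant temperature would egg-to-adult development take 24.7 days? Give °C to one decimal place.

Required daily accumulation = 297 / 24.7 = 12.024 DD/day.
T = T_base + 12.024 = 9.9 + 12.024 = 21.924 ≈ 21.9 °C.

21.9 °C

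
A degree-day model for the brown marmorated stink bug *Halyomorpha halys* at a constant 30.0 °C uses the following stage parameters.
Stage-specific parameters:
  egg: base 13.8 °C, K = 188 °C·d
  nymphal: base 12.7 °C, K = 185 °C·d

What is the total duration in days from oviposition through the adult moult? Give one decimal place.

egg: 188 / (30.0 − 13.8) = 188 / 16.2 = 11.605 d.
nymphal: 185 / (30.0 − 12.7) = 185 / 17.3 = 10.694 d.
Sum = 22.299 ≈ 22.3 days.

22.3 days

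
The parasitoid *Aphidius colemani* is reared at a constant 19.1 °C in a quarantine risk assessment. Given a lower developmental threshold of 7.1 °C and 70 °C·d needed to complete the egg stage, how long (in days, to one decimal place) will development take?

Daily accumulation = 19.1 − 7.1 = 12.0 DD/day.
Duration = 70 / 12.0 = 5.833 ≈ 5.8 days.

5.8 days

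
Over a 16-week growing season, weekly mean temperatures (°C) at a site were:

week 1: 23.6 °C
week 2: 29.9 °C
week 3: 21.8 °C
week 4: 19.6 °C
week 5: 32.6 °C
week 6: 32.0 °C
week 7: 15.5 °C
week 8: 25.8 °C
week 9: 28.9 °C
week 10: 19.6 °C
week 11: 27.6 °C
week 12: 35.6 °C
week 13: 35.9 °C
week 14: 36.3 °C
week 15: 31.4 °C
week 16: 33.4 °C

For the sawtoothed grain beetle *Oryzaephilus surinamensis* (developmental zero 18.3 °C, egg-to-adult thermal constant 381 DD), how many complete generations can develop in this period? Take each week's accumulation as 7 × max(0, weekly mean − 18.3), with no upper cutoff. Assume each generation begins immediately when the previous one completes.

Weekly DD (7 × max(0, T̄ − 18.3)): 37.1, 81.2, 24.5, 9.1, 100.1, 95.9, 0.0, 52.5, 74.2, 9.1, 65.1, 121.1, 123.2, 126.0, 91.7, 105.7.
Season total = 1116.5 DD.
Complete generations = ⌊1116.5 / 381⌋ = 2.

2 generations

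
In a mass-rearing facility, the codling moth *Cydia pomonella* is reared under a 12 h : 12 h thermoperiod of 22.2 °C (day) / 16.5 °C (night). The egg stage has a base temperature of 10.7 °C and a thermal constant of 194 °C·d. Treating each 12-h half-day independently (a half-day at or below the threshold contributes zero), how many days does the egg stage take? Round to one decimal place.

22.4 days

Day half: max(0, 22.2 − 10.7) × 0.5 = 11.5 × 0.5 = 5.75 DD.
Night half: max(0, 16.5 − 10.7) × 0.5 = 5.8 × 0.5 = 2.90 DD.
Per 24 h: 8.65 DD/day.
Duration = 194 / 8.65 = 22.428 ≈ 22.4 days.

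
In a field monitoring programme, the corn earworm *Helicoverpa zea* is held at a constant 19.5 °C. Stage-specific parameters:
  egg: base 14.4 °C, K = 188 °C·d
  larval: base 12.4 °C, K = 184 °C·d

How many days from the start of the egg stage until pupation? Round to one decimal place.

egg: 188 / (19.5 − 14.4) = 188 / 5.1 = 36.863 d.
larval: 184 / (19.5 − 12.4) = 184 / 7.1 = 25.915 d.
Sum = 62.778 ≈ 62.8 days.

62.8 days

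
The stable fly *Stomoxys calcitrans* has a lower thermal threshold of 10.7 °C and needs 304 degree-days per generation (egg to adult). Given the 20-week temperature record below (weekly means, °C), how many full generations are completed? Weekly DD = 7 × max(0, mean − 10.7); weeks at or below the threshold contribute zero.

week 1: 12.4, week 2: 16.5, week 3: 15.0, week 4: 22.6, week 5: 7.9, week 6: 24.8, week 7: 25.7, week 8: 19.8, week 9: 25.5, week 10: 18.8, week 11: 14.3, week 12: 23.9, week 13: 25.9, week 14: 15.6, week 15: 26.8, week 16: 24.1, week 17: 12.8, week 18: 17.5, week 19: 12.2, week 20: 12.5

Weekly DD (7 × max(0, T̄ − 10.7)): 11.9, 40.6, 30.1, 83.3, 0.0, 98.7, 105.0, 63.7, 103.6, 56.7, 25.2, 92.4, 106.4, 34.3, 112.7, 93.8, 14.7, 47.6, 10.5, 12.6.
Season total = 1143.8 DD.
Complete generations = ⌊1143.8 / 304⌋ = 3.

3 generations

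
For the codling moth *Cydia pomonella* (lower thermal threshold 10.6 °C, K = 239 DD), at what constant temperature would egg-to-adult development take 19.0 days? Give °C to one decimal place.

Required daily accumulation = 239 / 19.0 = 12.579 DD/day.
T = T_base + 12.579 = 10.6 + 12.579 = 23.179 ≈ 23.2 °C.

23.2 °C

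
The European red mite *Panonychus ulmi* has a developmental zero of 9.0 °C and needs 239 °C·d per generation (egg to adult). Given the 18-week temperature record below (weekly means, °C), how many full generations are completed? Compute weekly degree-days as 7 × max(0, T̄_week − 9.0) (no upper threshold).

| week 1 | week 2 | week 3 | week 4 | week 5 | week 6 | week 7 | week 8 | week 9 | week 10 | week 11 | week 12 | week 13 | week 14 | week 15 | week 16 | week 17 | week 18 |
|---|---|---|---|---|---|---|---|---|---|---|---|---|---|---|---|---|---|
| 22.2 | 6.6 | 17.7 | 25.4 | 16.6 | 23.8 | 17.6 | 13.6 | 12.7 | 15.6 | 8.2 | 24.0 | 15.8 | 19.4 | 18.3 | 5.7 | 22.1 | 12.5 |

Weekly DD (7 × max(0, T̄ − 9.0)): 92.4, 0.0, 60.9, 114.8, 53.2, 103.6, 60.2, 32.2, 25.9, 46.2, 0.0, 105.0, 47.6, 72.8, 65.1, 0.0, 91.7, 24.5.
Season total = 996.1 DD.
Complete generations = ⌊996.1 / 239⌋ = 4.

4 generations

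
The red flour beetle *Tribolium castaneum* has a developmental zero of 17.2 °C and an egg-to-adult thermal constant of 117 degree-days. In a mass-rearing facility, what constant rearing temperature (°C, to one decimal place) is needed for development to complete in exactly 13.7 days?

Required daily accumulation = 117 / 13.7 = 8.540 DD/day.
T = T_base + 8.540 = 17.2 + 8.540 = 25.740 ≈ 25.7 °C.

25.7 °C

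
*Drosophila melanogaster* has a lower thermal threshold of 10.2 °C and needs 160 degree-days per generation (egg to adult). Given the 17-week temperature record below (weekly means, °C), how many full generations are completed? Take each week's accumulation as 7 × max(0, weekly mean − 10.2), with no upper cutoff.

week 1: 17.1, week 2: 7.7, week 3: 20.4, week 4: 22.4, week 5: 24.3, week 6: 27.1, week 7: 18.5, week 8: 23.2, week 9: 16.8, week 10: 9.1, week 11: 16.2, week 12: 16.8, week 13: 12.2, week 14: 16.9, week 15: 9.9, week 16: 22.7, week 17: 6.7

5 generations

Weekly DD (7 × max(0, T̄ − 10.2)): 48.3, 0.0, 71.4, 85.4, 98.7, 118.3, 58.1, 91.0, 46.2, 0.0, 42.0, 46.2, 14.0, 46.9, 0.0, 87.5, 0.0.
Season total = 854.0 DD.
Complete generations = ⌊854.0 / 160⌋ = 5.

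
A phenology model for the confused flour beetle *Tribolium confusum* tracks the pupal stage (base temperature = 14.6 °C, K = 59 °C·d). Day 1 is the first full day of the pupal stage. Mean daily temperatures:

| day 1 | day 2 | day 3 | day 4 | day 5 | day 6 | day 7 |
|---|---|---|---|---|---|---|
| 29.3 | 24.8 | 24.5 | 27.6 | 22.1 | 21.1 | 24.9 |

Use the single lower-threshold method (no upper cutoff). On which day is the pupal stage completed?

Daily DD above 14.6 °C: 14.7, 10.2, 9.9, 13.0, 7.5, 6.5, 10.3.
Cumulative: 14.7, 24.9, 34.8, 47.8, 55.3, 61.8, 72.1.
The total first reaches 59 DD on day 6.

day 6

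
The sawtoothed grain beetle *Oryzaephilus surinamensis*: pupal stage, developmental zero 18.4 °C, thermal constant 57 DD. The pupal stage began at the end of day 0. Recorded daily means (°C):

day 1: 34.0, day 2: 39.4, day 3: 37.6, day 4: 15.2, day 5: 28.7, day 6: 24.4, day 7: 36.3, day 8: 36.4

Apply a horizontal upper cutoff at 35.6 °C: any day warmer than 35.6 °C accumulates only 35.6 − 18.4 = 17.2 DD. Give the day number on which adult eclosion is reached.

day 5

Daily DD above 18.4 °C (capped at 17.2): 15.6, 17.2, 17.2, 0.0, 10.3, 6.0, 17.2, 17.2.
Cumulative: 15.6, 32.8, 50.0, 50.0, 60.3, 66.3, 83.5, 100.7.
The total first reaches 57 DD on day 5.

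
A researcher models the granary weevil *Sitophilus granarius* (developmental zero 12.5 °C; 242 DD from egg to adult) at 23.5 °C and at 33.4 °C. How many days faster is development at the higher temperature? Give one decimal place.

At 23.5 °C: 242 / (23.5 − 12.5) = 242 / 11.0 = 22.000 d.
At 33.4 °C: 242 / (33.4 − 12.5) = 242 / 20.9 = 11.579 d.
Difference = |22.000 − 11.579| = 10.421 ≈ 10.4 days.

10.4 days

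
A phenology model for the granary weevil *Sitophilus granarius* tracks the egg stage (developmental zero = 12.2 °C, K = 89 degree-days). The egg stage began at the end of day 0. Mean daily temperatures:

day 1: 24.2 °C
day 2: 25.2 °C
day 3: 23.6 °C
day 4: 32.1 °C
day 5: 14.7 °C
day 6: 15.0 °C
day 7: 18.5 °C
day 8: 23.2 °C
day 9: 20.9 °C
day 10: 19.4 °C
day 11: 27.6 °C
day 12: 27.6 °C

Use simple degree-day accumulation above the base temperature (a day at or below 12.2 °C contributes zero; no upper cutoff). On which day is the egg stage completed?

Daily DD above 12.2 °C: 12.0, 13.0, 11.4, 19.9, 2.5, 2.8, 6.3, 11.0, 8.7, 7.2, 15.4, 15.4.
Cumulative: 12.0, 25.0, 36.4, 56.3, 58.8, 61.6, 67.9, 78.9, 87.6, 94.8, 110.2, 125.6.
The total first reaches 89 DD on day 10.

day 10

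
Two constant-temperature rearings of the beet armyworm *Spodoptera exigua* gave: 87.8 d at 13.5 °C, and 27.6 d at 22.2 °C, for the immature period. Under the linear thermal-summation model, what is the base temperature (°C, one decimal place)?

9.5 °C

Linear rate model ⇒ the product D·(T − T_b) is constant across temperatures.
87.8·(13.5 − T_b) = 27.6·(22.2 − T_b)
T_b = (87.8·13.5 − 27.6·22.2) / (87.8 − 27.6) = 572.58 / 60.2 = 9.511 °C ≈ 9.5 °C.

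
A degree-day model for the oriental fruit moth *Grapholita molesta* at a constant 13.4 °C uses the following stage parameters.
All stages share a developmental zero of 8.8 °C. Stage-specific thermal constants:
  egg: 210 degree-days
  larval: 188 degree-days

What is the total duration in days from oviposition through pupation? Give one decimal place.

Daily accumulation at 13.4 °C = 13.4 − 8.8 = 4.6 DD/day.
Total K = 210 + 188 = 398 DD.
Total duration = 398 / 4.6 = 86.522 ≈ 86.5 days.

86.5 days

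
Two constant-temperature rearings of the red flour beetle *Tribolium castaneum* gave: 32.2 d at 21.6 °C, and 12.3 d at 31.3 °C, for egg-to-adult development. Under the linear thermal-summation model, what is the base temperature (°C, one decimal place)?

Equal thermal constants: D₁(T₁ − T_b) = D₂(T₂ − T_b).
32.2·(21.6 − T_b) = 12.3·(31.3 − T_b)
T_b = (32.2·21.6 − 12.3·31.3) / (32.2 − 12.3) = 310.53 / 19.9 = 15.605 °C ≈ 15.6 °C.

15.6 °C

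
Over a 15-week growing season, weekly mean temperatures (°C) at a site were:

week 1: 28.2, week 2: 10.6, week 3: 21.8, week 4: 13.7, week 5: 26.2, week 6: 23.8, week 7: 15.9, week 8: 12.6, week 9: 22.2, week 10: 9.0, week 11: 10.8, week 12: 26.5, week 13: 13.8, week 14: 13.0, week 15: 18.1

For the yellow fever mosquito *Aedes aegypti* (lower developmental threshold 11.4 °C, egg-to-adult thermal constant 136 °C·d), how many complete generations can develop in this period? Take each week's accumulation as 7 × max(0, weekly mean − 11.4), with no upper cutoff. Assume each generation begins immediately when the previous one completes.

5 generations

Weekly DD (7 × max(0, T̄ − 11.4)): 117.6, 0.0, 72.8, 16.1, 103.6, 86.8, 31.5, 8.4, 75.6, 0.0, 0.0, 105.7, 16.8, 11.2, 46.9.
Season total = 693.0 DD.
Complete generations = ⌊693.0 / 136⌋ = 5.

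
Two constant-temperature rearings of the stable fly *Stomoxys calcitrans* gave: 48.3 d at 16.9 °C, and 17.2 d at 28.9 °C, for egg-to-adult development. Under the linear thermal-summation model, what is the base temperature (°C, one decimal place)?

10.3 °C

Linear rate model ⇒ the product D·(T − T_b) is constant across temperatures.
48.3·(16.9 − T_b) = 17.2·(28.9 − T_b)
T_b = (48.3·16.9 − 17.2·28.9) / (48.3 − 17.2) = 319.19 / 31.1 = 10.263 °C ≈ 10.3 °C.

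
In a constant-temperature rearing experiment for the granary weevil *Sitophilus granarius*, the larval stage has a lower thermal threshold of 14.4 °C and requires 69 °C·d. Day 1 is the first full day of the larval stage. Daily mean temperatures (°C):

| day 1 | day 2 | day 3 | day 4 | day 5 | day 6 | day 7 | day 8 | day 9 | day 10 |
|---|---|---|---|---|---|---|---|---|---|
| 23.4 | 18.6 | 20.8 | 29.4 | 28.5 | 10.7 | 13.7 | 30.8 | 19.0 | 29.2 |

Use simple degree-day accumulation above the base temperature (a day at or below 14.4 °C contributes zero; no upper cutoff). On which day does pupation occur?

day 9

Daily DD above 14.4 °C: 9.0, 4.2, 6.4, 15.0, 14.1, 0.0, 0.0, 16.4, 4.6, 14.8.
Cumulative: 9.0, 13.2, 19.6, 34.6, 48.7, 48.7, 48.7, 65.1, 69.7, 84.5.
The total first reaches 69 DD on day 9.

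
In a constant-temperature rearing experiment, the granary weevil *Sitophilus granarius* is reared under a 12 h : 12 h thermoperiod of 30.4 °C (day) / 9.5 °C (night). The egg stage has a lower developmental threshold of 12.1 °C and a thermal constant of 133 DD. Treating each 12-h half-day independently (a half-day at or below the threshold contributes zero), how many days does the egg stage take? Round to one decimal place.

14.5 days

Day half: max(0, 30.4 − 12.1) × 0.5 = 18.3 × 0.5 = 9.15 DD.
Night half: max(0, 9.5 − 12.1) × 0.5 = 0.0 × 0.5 = 0.00 DD.
Per 24 h: 9.15 DD/day.
Duration = 133 / 9.15 = 14.536 ≈ 14.5 days.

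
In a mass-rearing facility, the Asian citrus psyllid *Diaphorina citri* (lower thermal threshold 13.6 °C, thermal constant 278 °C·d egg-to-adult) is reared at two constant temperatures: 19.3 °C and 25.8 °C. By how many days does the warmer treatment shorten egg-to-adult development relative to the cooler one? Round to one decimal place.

At 19.3 °C: 278 / (19.3 − 13.6) = 278 / 5.7 = 48.772 d.
At 25.8 °C: 278 / (25.8 − 13.6) = 278 / 12.2 = 22.787 d.
Difference = |48.772 − 22.787| = 25.985 ≈ 26.0 days.

26.0 days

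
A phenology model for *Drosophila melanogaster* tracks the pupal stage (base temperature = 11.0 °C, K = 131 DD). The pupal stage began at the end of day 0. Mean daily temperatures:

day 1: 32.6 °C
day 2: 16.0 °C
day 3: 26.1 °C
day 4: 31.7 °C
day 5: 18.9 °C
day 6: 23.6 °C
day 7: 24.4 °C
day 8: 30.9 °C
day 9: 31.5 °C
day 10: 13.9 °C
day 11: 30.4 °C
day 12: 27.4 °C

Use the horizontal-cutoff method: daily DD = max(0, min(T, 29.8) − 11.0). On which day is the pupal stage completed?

Daily DD above 11.0 °C (capped at 18.8): 18.8, 5.0, 15.1, 18.8, 7.9, 12.6, 13.4, 18.8, 18.8, 2.9, 18.8, 16.4.
Cumulative: 18.8, 23.8, 38.9, 57.7, 65.6, 78.2, 91.6, 110.4, 129.2, 132.1, 150.9, 167.3.
The total first reaches 131 DD on day 10.

day 10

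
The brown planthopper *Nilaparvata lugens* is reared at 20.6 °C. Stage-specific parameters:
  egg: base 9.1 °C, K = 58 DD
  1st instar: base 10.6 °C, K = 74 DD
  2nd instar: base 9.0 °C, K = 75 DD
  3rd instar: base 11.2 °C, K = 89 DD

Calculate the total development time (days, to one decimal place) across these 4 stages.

egg: 58 / (20.6 − 9.1) = 58 / 11.5 = 5.043 d.
1st instar: 74 / (20.6 − 10.6) = 74 / 10.0 = 7.400 d.
2nd instar: 75 / (20.6 − 9.0) = 75 / 11.6 = 6.466 d.
3rd instar: 89 / (20.6 − 11.2) = 89 / 9.4 = 9.468 d.
Sum = 28.377 ≈ 28.4 days.

28.4 days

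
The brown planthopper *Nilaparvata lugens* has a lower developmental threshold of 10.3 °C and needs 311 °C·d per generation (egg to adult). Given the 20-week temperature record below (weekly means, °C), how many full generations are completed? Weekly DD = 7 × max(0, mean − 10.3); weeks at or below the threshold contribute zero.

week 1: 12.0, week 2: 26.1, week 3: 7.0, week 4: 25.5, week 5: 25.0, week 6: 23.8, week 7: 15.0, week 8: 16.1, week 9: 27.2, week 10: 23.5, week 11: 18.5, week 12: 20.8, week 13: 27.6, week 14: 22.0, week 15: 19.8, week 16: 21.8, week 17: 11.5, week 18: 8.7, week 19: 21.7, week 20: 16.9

Weekly DD (7 × max(0, T̄ − 10.3)): 11.9, 110.6, 0.0, 106.4, 102.9, 94.5, 32.9, 40.6, 118.3, 92.4, 57.4, 73.5, 121.1, 81.9, 66.5, 80.5, 8.4, 0.0, 79.8, 46.2.
Season total = 1325.8 DD.
Complete generations = ⌊1325.8 / 311⌋ = 4.

4 generations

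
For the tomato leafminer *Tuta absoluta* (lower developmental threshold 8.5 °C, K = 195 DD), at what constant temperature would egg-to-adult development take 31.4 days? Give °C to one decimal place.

14.7 °C

Required daily accumulation = 195 / 31.4 = 6.210 DD/day.
T = T_base + 6.210 = 8.5 + 6.210 = 14.710 ≈ 14.7 °C.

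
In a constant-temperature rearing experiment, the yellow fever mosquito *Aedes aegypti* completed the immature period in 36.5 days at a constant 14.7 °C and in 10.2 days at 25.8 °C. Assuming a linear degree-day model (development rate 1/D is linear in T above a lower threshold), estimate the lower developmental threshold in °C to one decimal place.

10.4 °C

Under the model K = D·(T − T_b), so D₁·(T₁ − T_b) = D₂·(T₂ − T_b).
36.5·(14.7 − T_b) = 10.2·(25.8 − T_b)
T_b = (36.5·14.7 − 10.2·25.8) / (36.5 − 10.2) = 273.39 / 26.3 = 10.395 °C ≈ 10.4 °C.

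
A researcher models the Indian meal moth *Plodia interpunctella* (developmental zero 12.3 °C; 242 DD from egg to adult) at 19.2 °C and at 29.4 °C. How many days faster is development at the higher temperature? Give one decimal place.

20.9 days

At 19.2 °C: 242 / (19.2 − 12.3) = 242 / 6.9 = 35.072 d.
At 29.4 °C: 242 / (29.4 − 12.3) = 242 / 17.1 = 14.152 d.
Difference = |35.072 − 14.152| = 20.920 ≈ 20.9 days.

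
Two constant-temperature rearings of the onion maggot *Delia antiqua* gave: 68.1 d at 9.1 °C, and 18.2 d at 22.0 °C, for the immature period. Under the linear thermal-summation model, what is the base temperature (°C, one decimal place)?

4.4 °C

Equal thermal constants: D₁(T₁ − T_b) = D₂(T₂ − T_b).
68.1·(9.1 − T_b) = 18.2·(22.0 − T_b)
T_b = (68.1·9.1 − 18.2·22.0) / (68.1 − 18.2) = 219.31 / 49.9 = 4.395 °C ≈ 4.4 °C.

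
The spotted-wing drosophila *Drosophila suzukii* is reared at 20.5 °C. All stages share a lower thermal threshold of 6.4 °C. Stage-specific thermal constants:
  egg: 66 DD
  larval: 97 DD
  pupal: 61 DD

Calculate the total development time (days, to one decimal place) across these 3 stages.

15.9 days

Daily accumulation at 20.5 °C = 20.5 − 6.4 = 14.1 DD/day.
Total K = 66 + 97 + 61 = 224 DD.
Total duration = 224 / 14.1 = 15.887 ≈ 15.9 days.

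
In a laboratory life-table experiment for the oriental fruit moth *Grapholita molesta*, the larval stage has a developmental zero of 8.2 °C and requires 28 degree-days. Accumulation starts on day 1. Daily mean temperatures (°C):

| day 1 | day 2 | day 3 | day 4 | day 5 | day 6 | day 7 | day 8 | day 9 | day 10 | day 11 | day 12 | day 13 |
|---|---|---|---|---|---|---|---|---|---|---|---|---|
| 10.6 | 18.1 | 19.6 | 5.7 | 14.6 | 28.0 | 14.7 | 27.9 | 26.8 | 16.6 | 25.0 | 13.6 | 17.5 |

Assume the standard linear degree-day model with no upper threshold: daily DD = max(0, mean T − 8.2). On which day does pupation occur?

Daily DD above 8.2 °C: 2.4, 9.9, 11.4, 0.0, 6.4, 19.8, 6.5, 19.7, 18.6, 8.4, 16.8, 5.4, 9.3.
Cumulative: 2.4, 12.3, 23.7, 23.7, 30.1, 49.9, 56.4, 76.1, 94.7, 103.1, 119.9, 125.3, 134.6.
The total first reaches 28 DD on day 5.

day 5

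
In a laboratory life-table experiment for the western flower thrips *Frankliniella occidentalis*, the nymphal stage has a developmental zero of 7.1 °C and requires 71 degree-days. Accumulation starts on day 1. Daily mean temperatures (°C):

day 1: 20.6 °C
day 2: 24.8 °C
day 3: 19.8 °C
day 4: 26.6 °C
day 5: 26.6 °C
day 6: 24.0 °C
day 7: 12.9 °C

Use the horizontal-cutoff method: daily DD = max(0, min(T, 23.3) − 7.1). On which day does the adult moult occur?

day 5

Daily DD above 7.1 °C (capped at 16.2): 13.5, 16.2, 12.7, 16.2, 16.2, 16.2, 5.8.
Cumulative: 13.5, 29.7, 42.4, 58.6, 74.8, 91.0, 96.8.
The total first reaches 71 DD on day 5.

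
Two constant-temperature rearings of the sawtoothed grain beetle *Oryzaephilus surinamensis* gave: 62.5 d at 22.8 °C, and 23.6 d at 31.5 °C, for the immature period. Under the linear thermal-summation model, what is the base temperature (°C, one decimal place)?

Linear rate model ⇒ the product D·(T − T_b) is constant across temperatures.
62.5·(22.8 − T_b) = 23.6·(31.5 − T_b)
T_b = (62.5·22.8 − 23.6·31.5) / (62.5 − 23.6) = 681.60 / 38.9 = 17.522 °C ≈ 17.5 °C.

17.5 °C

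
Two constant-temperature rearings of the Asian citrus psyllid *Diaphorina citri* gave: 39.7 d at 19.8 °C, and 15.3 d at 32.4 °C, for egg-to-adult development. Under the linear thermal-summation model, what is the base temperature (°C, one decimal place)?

11.9 °C

Under the model K = D·(T − T_b), so D₁·(T₁ − T_b) = D₂·(T₂ − T_b).
39.7·(19.8 − T_b) = 15.3·(32.4 − T_b)
T_b = (39.7·19.8 − 15.3·32.4) / (39.7 − 15.3) = 290.34 / 24.4 = 11.899 °C ≈ 11.9 °C.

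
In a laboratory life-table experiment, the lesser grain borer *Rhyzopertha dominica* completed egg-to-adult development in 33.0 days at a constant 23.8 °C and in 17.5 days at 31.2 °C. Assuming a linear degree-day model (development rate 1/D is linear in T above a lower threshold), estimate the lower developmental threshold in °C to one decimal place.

15.4 °C

Linear rate model ⇒ the product D·(T − T_b) is constant across temperatures.
33.0·(23.8 − T_b) = 17.5·(31.2 − T_b)
T_b = (33.0·23.8 − 17.5·31.2) / (33.0 − 17.5) = 239.40 / 15.5 = 15.445 °C ≈ 15.4 °C.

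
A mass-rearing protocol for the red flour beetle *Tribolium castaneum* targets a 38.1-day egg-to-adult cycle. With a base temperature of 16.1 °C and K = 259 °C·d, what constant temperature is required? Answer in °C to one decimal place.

22.9 °C

Required daily accumulation = 259 / 38.1 = 6.798 DD/day.
T = T_base + 6.798 = 16.1 + 6.798 = 22.898 ≈ 22.9 °C.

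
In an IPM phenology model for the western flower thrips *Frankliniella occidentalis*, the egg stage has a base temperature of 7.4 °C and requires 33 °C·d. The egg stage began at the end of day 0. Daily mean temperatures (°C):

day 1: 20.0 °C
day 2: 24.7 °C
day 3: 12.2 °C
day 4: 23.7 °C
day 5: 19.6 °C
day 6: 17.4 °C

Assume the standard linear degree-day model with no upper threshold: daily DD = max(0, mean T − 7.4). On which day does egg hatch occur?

Daily DD above 7.4 °C: 12.6, 17.3, 4.8, 16.3, 12.2, 10.0.
Cumulative: 12.6, 29.9, 34.7, 51.0, 63.2, 73.2.
The total first reaches 33 DD on day 3.

day 3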